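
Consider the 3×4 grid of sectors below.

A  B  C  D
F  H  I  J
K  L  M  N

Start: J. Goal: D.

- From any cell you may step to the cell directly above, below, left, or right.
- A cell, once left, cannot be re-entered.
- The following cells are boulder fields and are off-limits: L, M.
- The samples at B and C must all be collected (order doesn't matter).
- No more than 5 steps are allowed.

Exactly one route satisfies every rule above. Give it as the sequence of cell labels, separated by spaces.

The budget equals the shortest possible length, so every move has to be on a shortest route through the required cells.
Route from J: left 2 to H, up 1 to B, right 2 to D — 5 moves in all.
Check: all required cells visited; 5 ≤ 5 moves.

J I H B C D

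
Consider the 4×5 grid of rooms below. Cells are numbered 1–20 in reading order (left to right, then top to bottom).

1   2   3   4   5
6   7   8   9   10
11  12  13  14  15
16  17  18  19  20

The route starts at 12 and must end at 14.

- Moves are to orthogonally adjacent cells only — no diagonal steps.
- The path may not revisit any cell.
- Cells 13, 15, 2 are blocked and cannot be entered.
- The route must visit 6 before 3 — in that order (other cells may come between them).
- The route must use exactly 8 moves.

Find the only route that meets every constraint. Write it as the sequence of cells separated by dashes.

12 - 11 - 6 - 7 - 8 - 3 - 4 - 9 - 14

The waypoints must appear in the order 6, 3, with no cell reused.
Route from 12: left 1 to 11, up 1 to 6, right 2 to 8, up 1 to 3, right 1 to 4, down 2 to 14 — 8 moves in all.
Check: order respected (6 at step 2, 3 at step 5); 8 moves as required.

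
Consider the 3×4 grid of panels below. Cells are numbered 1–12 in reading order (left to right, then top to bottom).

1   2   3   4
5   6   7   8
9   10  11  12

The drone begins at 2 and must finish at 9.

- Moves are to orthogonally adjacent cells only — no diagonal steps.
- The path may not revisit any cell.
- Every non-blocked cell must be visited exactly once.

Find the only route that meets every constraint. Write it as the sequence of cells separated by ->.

2 -> 1 -> 5 -> 6 -> 7 -> 3 -> 4 -> 8 -> 12 -> 11 -> 10 -> 9

Need to visit all 12 open cells exactly once, starting at 2 and ending at 9.
Route from 2: left to 1, down to 5, 2× right (reaching 7), up to 3, right to 4, 2× down (reaching 12), 3× left (reaching 9) — 11 moves in all.
Check: all 12 open cells covered.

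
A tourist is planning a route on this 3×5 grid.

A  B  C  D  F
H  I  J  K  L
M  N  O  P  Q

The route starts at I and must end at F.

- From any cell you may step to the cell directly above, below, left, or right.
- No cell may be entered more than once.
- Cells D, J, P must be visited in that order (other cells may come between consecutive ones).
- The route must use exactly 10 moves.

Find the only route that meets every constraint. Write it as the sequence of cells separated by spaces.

The waypoints must appear in the order D, J, P, with no cell reused.
Route from I: up 1 to B, right 2 to D, down 1 to K, left 1 to J, down 1 to O, right 2 to Q, up 2 to F — 10 moves in all.
Check: order respected (D at step 3, J at step 5, P at step 7); 10 moves as required.

I B C D K J O P Q L F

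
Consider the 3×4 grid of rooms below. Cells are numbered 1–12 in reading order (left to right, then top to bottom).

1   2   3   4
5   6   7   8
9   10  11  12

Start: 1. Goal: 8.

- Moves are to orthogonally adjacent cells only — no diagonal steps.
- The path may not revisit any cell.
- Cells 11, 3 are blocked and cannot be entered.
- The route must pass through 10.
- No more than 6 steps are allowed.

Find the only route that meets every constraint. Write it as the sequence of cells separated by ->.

The budget equals the shortest possible length, so every move has to be on a shortest route through the required cells.
Route from 1: down 2 to 9, right 1 to 10, up 1 to 6, right 2 to 8 — 6 moves in all.
Check: all required cells visited; 6 ≤ 6 moves.

1 -> 5 -> 9 -> 10 -> 6 -> 7 -> 8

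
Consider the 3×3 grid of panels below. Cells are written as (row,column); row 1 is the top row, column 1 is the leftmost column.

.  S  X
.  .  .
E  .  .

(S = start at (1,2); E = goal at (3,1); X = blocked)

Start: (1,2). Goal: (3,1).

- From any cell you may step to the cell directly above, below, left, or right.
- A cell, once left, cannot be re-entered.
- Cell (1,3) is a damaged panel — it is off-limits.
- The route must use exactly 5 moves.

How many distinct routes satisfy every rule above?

2

Need simple routes of exactly 5 moves from (1,2) to (3,1) (Manhattan distance 3, so 1 moves are spent on a detour and 1 undoing it).
Enumerating: (1,2) (2,2) (2,3) (3,3) (3,2) (3,1) | (1,2) (1,1) (2,1) (2,2) (3,2) (3,1).
That gives 2 routes.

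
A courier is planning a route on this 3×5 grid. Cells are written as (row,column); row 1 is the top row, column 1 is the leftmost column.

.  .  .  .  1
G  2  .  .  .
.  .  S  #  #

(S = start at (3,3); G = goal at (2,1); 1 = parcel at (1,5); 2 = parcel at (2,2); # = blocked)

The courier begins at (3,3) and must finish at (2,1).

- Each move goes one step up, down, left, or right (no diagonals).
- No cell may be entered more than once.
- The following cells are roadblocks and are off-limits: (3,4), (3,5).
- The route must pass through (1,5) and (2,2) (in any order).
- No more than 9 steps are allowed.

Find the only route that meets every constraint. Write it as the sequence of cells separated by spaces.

(3,3) (2,3) (2,4) (2,5) (1,5) (1,4) (1,3) (1,2) (2,2) (2,1)

The 9-move cap with required stops at (1,5), (2,2) leaves no slack for detours.
Route from (3,3): up 1 to (2,3), right 2 to (2,5), up 1 to (1,5), left 3 to (1,2), down 1 to (2,2), left 1 to (2,1) — 9 moves in all.
Check: all required cells visited; 9 ≤ 9 moves.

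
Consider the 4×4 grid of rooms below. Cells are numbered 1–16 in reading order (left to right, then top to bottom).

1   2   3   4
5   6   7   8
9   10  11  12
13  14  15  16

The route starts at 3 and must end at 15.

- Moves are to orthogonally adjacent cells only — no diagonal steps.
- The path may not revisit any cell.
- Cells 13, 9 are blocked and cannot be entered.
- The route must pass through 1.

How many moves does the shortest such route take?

7

Any route passes through 1 somewhere between 3 and 15. Summing Manhattan distances along the two legs (3 → 1 → 15) gives a lower bound of 2 + 5 = 7 moves.
A route of 7 moves achieves this: 3 → 2 → 1 → 5 → 6 → 10 → 14 → 15.
Since 7 matches the lower bound, it is optimal.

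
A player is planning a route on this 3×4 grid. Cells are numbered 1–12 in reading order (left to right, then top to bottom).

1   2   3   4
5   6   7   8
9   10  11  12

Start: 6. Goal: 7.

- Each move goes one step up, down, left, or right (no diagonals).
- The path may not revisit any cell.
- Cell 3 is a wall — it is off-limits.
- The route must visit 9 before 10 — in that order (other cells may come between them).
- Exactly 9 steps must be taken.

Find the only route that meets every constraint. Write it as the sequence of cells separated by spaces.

6 2 1 5 9 10 11 12 8 7

The waypoints must appear in the order 9, 10, with no cell reused.
Route from 6: up 1 to 2, left 1 to 1, down 2 to 9, right 3 to 12, up 1 to 8, left 1 to 7 — 9 moves in all.
Check: order respected (9 at step 4, 10 at step 5); 9 moves as required.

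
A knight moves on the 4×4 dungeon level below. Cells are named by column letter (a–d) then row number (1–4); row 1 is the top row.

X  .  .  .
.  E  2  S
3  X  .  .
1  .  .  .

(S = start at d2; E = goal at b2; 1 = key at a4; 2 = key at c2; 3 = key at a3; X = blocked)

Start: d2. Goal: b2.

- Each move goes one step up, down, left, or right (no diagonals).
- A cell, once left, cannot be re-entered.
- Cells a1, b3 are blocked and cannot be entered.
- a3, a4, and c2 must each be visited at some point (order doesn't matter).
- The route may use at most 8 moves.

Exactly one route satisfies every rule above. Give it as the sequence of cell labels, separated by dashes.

The 8-move cap with required stops at a3, a4, c2 leaves no slack for detours.
Route from d2: left 1 to c2, down 2 to c4, left 2 to a4, up 2 to a2, right 1 to b2 — 8 moves in all.
Check: all required cells visited; 8 ≤ 8 moves.

d2 - c2 - c3 - c4 - b4 - a4 - a3 - a2 - b2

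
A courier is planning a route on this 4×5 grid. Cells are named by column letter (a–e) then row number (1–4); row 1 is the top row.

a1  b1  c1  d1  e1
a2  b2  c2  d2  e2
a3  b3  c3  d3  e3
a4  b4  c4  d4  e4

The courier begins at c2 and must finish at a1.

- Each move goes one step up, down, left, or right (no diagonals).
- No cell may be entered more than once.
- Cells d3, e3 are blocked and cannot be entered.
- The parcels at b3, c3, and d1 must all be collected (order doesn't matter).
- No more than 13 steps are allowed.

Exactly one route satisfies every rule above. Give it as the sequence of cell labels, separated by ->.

The budget equals the shortest possible length, so every move has to be on a shortest route through the required cells.
Route from c2: right 1 to d2, up 1 to d1, left 2 to b1, down 2 to b3, right 1 to c3, down 1 to c4, left 2 to a4, up 3 to a1 — 13 moves in all.
Check: all required cells visited; 13 ≤ 13 moves.

c2 -> d2 -> d1 -> c1 -> b1 -> b2 -> b3 -> c3 -> c4 -> b4 -> a4 -> a3 -> a2 -> a1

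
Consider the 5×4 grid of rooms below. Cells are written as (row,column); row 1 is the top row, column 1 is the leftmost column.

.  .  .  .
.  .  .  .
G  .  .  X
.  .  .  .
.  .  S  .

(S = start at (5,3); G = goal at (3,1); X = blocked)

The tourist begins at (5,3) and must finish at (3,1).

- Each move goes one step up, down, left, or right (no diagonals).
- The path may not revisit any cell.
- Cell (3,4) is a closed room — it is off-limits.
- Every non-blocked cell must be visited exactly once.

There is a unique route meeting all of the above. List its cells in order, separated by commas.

(5,3), (5,4), (4,4), (4,3), (3,3), (2,3), (2,4), (1,4), (1,3), (1,2), (1,1), (2,1), (2,2), (3,2), (4,2), (5,2), (5,1), (4,1), (3,1)

Need to visit all 19 open cells exactly once, starting at (5,3) and ending at (3,1).
Cell (5,1) has only two open neighbours ((4,1) and (5,2)), so the path must pass straight through it: one of those is the cell it's entered from and the other is where it exits.
Route from (5,3): right to (5,4), up to (4,4), left to (4,3), 2× up (reaching (2,3)), right to (2,4), up to (1,4), 3× left (reaching (1,1)), down to (2,1), right to (2,2), 3× down (reaching (5,2)), left to (5,1), 2× up (reaching (3,1)) — 18 moves in all.
Check: all 19 open cells covered.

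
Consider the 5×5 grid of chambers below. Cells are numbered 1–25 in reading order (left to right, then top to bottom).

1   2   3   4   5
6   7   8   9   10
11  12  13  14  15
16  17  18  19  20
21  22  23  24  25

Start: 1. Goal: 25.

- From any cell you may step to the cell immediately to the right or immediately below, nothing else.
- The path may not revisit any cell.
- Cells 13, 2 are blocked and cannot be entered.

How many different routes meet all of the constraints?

17

A right/down-only route from 1 to 25 makes exactly 4 down-moves and 4 right-moves in some order.
With no other constraints that would be C(8,4) = 70 routes.
Subtract routes through each blocked cell (inclusion–exclusion for overlaps): − through 2: 35 − through 13: 36 + through 2&13: 18 → 17.
That gives 17 routes.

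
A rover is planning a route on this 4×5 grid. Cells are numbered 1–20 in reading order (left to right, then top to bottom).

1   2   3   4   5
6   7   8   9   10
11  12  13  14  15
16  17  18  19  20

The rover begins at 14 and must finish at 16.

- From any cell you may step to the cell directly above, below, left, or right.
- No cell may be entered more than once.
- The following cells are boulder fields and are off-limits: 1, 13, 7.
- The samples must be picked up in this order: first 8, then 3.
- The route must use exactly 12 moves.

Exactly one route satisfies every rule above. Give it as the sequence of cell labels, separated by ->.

The waypoints must appear in the order 8, 3, with no cell reused.
Route from 14: up to 9, left to 8, up to 3, 2× right (reaching 5), 3× down (reaching 20), 4× left (reaching 16) — 12 moves in all.
Check: order respected (8 at step 2, 3 at step 3); 12 moves as required.

14 -> 9 -> 8 -> 3 -> 4 -> 5 -> 10 -> 15 -> 20 -> 19 -> 18 -> 17 -> 16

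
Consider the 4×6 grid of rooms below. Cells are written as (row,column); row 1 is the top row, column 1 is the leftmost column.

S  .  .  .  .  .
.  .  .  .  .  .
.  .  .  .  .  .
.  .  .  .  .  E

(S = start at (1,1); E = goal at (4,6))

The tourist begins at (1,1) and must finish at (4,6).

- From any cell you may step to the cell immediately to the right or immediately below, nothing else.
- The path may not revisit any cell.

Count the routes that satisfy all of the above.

A right/down-only route from (1,1) to (4,6) makes exactly 3 down-moves and 5 right-moves in some order.
With no other constraints that would be C(8,3) = 56 routes.
That gives 56 routes.

56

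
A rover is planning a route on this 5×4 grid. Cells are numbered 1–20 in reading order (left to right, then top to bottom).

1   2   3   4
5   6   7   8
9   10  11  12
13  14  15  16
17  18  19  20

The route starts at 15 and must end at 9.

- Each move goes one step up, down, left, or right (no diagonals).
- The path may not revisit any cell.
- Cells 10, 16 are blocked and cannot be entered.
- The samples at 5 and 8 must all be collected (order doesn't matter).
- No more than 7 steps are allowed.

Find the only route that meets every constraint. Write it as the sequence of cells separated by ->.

Any route must reach 5 and 8 and still end at 9 within 7 moves, so the order of the required stops is forced.
Route from 15: up 1 to 11, right 1 to 12, up 1 to 8, left 3 to 5, down 1 to 9 — 7 moves in all.
Check: all required cells visited; 7 ≤ 7 moves.

15 -> 11 -> 12 -> 8 -> 7 -> 6 -> 5 -> 9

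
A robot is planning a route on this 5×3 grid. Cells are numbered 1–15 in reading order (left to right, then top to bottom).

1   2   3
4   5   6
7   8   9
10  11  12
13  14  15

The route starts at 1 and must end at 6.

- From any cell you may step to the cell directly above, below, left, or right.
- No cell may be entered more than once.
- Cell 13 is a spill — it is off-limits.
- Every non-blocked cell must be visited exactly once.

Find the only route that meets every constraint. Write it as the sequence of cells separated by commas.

1, 4, 7, 10, 11, 14, 15, 12, 9, 8, 5, 2, 3, 6

Need to visit all 14 open cells exactly once, starting at 1 and ending at 6.
Cell 14 has only two open neighbours (11 and 15), so the path must pass straight through it: one of those is the cell it's entered from and the other is where it exits.
Route from 1: 3× down (reaching 10), right to 11, down to 14, right to 15, 2× up (reaching 9), left to 8, 2× up (reaching 2), right to 3, down to 6 — 13 moves in all.
Check: all 14 open cells covered.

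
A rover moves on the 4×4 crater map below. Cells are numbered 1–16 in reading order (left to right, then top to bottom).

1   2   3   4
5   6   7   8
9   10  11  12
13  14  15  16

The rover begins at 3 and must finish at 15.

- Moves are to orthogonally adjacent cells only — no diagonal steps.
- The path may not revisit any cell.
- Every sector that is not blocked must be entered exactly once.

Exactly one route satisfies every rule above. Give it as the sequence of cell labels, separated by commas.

3, 4, 8, 7, 6, 2, 1, 5, 9, 13, 14, 10, 11, 12, 16, 15

Need to visit all 16 open cells exactly once, starting at 3 and ending at 15.
Cell 1 has only two open neighbours (5 and 2), so the path must pass straight through it: one of those is the cell it's entered from and the other is where it exits.
Route from 3: right 1 to 4, down 1 to 8, left 2 to 6, up 1 to 2, left 1 to 1, down 3 to 13, right 1 to 14, up 1 to 10, right 2 to 12, down 1 to 16, left 1 to 15 — 15 moves in all.
Check: all 16 open cells covered.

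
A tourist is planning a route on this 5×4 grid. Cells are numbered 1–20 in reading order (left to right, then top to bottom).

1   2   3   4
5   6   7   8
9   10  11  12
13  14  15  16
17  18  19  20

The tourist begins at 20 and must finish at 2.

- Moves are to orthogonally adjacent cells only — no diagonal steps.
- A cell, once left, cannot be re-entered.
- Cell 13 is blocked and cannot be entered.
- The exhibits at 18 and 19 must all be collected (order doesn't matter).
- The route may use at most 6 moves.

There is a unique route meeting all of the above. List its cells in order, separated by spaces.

20 19 18 14 10 6 2

The budget equals the shortest possible length, so every move has to be on a shortest route through the required cells.
Route from 20: left 2 to 18, up 4 to 2 — 6 moves in all.
Check: all required cells visited; 6 ≤ 6 moves.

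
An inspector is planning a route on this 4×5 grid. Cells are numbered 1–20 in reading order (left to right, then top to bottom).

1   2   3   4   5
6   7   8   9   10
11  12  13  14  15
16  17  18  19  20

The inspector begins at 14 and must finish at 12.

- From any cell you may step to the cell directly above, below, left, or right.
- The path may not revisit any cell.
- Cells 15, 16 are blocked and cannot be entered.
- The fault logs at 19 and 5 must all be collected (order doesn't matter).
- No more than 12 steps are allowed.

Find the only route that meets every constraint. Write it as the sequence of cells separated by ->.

14 -> 19 -> 18 -> 13 -> 8 -> 9 -> 10 -> 5 -> 4 -> 3 -> 2 -> 7 -> 12

The budget equals the shortest possible length, so every move has to be on a shortest route through the required cells.
Route from 14: down 1 to 19, left 1 to 18, up 2 to 8, right 2 to 10, up 1 to 5, left 3 to 2, down 2 to 12 — 12 moves in all.
Check: all required cells visited; 12 ≤ 12 moves.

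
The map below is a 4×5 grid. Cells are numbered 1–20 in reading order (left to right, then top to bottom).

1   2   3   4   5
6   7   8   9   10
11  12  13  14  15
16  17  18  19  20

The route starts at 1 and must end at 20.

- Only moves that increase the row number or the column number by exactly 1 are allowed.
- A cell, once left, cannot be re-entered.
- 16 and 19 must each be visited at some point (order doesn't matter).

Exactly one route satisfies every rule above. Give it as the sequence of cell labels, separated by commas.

Moves only go right or down, so the column and row indices never decrease.
Route from 1: down 3 to 16, right 4 to 20 — 7 moves in all.
Check: all required cells visited.

1, 6, 11, 16, 17, 18, 19, 20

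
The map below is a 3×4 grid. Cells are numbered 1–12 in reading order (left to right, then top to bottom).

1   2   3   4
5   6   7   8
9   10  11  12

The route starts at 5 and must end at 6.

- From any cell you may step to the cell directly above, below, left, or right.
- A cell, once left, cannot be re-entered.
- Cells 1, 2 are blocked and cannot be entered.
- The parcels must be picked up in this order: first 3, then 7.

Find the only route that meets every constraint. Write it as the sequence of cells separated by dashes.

The waypoints must appear in the order 3, 7, with no cell reused.
Route from 5: down 1 to 9, right 3 to 12, up 2 to 4, left 1 to 3, down 1 to 7, left 1 to 6 — 9 moves in all.
Check: order respected (3 at step 7, 7 at step 8).

5 - 9 - 10 - 11 - 12 - 8 - 4 - 3 - 7 - 6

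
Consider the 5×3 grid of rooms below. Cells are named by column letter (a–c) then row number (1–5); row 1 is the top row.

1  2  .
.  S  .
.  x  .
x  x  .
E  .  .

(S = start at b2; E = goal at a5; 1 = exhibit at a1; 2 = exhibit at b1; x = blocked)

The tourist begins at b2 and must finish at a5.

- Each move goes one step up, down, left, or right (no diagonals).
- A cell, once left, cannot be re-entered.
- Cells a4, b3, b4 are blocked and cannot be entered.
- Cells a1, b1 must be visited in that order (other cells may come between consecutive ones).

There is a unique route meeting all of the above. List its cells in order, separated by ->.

b2 -> a2 -> a1 -> b1 -> c1 -> c2 -> c3 -> c4 -> c5 -> b5 -> a5

The waypoints must appear in the order a1, b1, with no cell reused.
Route from b2: left 1 to a2, up 1 to a1, right 2 to c1, down 4 to c5, left 2 to a5 — 10 moves in all.
Check: order respected (1 at step 2, 2 at step 3).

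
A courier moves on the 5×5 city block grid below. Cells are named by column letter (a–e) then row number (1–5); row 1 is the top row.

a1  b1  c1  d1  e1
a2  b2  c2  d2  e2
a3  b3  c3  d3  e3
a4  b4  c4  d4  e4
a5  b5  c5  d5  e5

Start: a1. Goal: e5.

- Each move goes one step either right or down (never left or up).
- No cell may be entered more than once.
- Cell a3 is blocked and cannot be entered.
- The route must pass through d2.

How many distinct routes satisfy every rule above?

A right/down-only route from a1 to e5 makes exactly 4 down-moves and 4 right-moves in some order.
With no other constraints that would be C(8,4) = 70 routes.
Split at d2 and multiply the segment counts (each segment already excludes blocked cells): a1→d2: 4; d2→e5: 4; product = 16.
That gives 16 routes.

16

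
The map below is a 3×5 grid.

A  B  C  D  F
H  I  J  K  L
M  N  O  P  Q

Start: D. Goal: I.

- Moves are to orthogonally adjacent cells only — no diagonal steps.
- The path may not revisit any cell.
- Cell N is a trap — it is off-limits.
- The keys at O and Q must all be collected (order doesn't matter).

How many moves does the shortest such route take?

Any route passes through O and Q in some order between D and I. Summing Manhattan distances along each leg and taking the cheapest ordering (D → Q → O → I) gives a lower bound of 3 + 2 + 2 = 7 moves.
A route of 7 moves achieves this: D → K → L → Q → P → O → J → I.
Since 7 matches the lower bound, it is optimal.

7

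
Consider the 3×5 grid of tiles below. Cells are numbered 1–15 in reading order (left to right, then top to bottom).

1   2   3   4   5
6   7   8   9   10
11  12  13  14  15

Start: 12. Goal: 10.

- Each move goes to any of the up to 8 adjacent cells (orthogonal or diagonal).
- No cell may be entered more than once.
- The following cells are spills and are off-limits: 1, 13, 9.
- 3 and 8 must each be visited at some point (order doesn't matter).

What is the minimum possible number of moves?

4

Any route passes through 3 and 8 in some order between 12 and 10. Summing Chebyshev distances along each leg and taking the cheapest ordering (12 → 8 → 3 → 10) gives a lower bound of 1 + 1 + 2 = 4 moves.
A route of 4 moves achieves this: 12 → 8 → 3 → 4 → 10.
Since 4 matches the lower bound, it is optimal.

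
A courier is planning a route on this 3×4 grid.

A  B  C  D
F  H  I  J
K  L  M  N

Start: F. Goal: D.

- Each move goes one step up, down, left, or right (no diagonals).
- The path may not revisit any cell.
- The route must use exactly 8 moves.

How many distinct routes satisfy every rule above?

Need simple routes of exactly 8 moves from F to D (Manhattan distance 4, so 2 moves are spent on a detour and 2 undoing it).
Branch systematically from the start, pruning whenever the remaining move budget drops below the Manhattan distance to D or differs from it in parity. Grouping the completions by first move — via A: 5; via K: 4; via H: 2 — and summing: 5 + 4 + 2 = 11.
That gives 11 routes.

11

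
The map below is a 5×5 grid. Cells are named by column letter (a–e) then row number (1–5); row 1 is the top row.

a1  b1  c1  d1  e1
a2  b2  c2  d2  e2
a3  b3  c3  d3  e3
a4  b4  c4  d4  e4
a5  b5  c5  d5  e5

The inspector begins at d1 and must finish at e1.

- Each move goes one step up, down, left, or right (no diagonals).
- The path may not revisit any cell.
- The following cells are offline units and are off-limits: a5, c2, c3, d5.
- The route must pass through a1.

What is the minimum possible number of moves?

Any route passes through a1 somewhere between d1 and e1. Summing Manhattan distances along the two legs (d1 → a1 → e1) gives a lower bound of 3 + 4 = 7 moves.
The shortest route satisfying every rule uses 13 moves: d1 → c1 → b1 → a1 → a2 → a3 → a4 → b4 → c4 → d4 → d3 → d2 → e2 → e1.
The no-revisit rule (legs can't share cells) pushes the minimum above the 7-move bound; an exhaustive check rules out every length from 7 to 12 (on a 4-connected grid the length of any start-to-goal walk has the same parity as the Manhattan bound, so only lengths 7, 9, 11, … need checking), leaving 13 as the minimum.

13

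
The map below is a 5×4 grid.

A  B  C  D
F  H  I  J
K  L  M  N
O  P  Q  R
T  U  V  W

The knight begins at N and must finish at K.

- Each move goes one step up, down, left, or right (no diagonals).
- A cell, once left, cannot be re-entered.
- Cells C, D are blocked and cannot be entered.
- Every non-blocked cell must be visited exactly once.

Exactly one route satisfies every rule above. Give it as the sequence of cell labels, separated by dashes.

Need to visit all 18 open cells exactly once, starting at N and ending at K.
Route from N: up 1 to J, left 1 to I, down 2 to Q, right 1 to R, down 1 to W, left 3 to T, up 1 to O, right 1 to P, up 3 to B, left 1 to A, down 2 to K — 17 moves in all.
Check: all 18 open cells covered.

N - J - I - M - Q - R - W - V - U - T - O - P - L - H - B - A - F - K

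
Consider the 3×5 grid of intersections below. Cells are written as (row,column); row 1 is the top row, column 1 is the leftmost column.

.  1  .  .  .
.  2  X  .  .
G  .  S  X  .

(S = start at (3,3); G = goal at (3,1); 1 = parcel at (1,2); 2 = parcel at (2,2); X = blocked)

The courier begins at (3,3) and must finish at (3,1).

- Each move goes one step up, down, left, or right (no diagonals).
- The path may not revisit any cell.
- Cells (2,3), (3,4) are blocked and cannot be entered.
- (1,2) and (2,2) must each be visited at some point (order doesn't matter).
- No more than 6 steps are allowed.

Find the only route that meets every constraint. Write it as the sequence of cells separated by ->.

(3,3) -> (3,2) -> (2,2) -> (1,2) -> (1,1) -> (2,1) -> (3,1)

The budget equals the shortest possible length, so every move has to be on a shortest route through the required cells.
Route from (3,3): left to (3,2), 2× up (reaching (1,2)), left to (1,1), 2× down (reaching (3,1)) — 6 moves in all.
Check: all required cells visited; 6 ≤ 6 moves.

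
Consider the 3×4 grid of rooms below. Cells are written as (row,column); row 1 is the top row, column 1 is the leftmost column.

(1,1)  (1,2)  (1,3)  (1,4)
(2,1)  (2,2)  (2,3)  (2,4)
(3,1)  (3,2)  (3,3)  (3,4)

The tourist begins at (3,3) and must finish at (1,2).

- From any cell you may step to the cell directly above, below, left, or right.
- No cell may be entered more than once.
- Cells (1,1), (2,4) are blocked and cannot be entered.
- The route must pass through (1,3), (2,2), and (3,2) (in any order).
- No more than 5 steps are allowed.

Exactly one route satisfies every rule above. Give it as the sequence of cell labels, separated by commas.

(3,3), (3,2), (2,2), (2,3), (1,3), (1,2)

The 5-move cap with required stops at (1,3), (2,2), (3,2) leaves no slack for detours.
Route from (3,3): left 1 to (3,2), up 1 to (2,2), right 1 to (2,3), up 1 to (1,3), left 1 to (1,2) — 5 moves in all.
Check: all required cells visited; 5 ≤ 5 moves.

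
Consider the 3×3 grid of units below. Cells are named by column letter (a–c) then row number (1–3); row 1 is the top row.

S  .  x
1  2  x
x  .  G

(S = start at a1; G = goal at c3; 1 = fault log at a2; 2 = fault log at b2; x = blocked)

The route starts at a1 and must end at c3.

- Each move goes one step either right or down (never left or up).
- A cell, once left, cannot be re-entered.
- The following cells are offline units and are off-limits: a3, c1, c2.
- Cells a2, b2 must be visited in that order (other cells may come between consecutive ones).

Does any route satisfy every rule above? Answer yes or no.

One route that works: a1 → a2 → b2 → b3 → c3.

yes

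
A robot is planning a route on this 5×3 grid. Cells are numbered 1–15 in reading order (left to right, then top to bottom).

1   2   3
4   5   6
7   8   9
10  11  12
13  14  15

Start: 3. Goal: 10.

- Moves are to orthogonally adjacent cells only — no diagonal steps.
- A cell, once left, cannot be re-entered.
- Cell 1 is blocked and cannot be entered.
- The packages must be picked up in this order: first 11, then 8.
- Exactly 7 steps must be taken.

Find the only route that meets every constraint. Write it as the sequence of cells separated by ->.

The waypoints must appear in the order 11, 8, with no cell reused.
Route from 3: down 3 to 12, left 1 to 11, up 1 to 8, left 1 to 7, down 1 to 10 — 7 moves in all.
Check: order respected (11 at step 4, 8 at step 5); 7 moves as required.

3 -> 6 -> 9 -> 12 -> 11 -> 8 -> 7 -> 10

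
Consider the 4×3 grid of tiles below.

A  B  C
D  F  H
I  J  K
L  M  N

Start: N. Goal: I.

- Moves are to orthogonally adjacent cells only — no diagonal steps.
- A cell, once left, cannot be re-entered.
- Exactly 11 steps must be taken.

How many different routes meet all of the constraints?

Need simple routes of exactly 11 moves from N to I (Manhattan distance 3, so 4 moves are spent on a detour and 4 undoing it).
Enumerating: N K H C B A D F J M L I.
That gives 1 route.

1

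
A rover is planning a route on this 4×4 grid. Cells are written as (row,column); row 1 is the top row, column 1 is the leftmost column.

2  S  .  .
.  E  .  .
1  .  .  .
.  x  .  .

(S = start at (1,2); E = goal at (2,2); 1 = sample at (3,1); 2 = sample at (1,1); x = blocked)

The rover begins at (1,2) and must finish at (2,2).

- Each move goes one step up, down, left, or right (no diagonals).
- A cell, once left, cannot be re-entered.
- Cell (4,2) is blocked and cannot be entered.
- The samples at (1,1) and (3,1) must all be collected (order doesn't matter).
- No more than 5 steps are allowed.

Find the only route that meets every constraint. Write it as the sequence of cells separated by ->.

Any route must reach (1,1) and (3,1) and still end at (2,2) within 5 moves, so the order of the required stops is forced.
Route from (1,2): left 1 to (1,1), down 2 to (3,1), right 1 to (3,2), up 1 to (2,2) — 5 moves in all.
Check: all required cells visited; 5 ≤ 5 moves.

(1,2) -> (1,1) -> (2,1) -> (3,1) -> (3,2) -> (2,2)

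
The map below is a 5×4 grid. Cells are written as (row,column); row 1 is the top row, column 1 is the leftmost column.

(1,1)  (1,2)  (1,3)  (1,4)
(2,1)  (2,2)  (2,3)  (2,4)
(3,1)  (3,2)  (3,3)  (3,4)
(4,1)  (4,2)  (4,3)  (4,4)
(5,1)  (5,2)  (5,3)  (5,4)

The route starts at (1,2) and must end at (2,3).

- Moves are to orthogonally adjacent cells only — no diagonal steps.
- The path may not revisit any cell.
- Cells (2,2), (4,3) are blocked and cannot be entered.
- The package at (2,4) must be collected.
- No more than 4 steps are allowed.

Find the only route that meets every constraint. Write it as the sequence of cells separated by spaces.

The 4-move cap with required stops at (2,4) leaves no slack for detours.
Route from (1,2): 2× right (reaching (1,4)), down to (2,4), left to (2,3) — 4 moves in all.
Check: all required cells visited; 4 ≤ 4 moves.

(1,2) (1,3) (1,4) (2,4) (2,3)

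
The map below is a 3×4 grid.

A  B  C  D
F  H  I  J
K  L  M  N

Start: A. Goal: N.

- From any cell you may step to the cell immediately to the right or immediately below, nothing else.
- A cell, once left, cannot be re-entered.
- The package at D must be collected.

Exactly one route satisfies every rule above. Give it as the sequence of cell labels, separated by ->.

Moves only go right or down, so the column and row indices never decrease.
Route from A: right 3 to D, down 2 to N — 5 moves in all.
Check: all required cells visited.

A -> B -> C -> D -> J -> N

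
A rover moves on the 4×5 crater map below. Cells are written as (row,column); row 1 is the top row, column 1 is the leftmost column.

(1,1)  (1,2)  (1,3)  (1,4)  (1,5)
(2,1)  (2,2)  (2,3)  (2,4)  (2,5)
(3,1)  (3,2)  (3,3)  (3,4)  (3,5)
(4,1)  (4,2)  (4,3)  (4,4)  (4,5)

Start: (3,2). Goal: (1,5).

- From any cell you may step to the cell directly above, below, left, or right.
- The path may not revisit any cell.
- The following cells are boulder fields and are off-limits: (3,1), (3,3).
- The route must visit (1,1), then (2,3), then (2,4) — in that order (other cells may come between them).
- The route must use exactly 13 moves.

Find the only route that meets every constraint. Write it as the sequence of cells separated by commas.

The waypoints must appear in the order (1,1), (2,3), (2,4), with no cell reused.
Route from (3,2): up to (2,2), left to (2,1), up to (1,1), 2× right (reaching (1,3)), down to (2,3), right to (2,4), 2× down (reaching (4,4)), right to (4,5), 3× up (reaching (1,5)) — 13 moves in all.
Check: order respected ((1,1) at step 3, (2,3) at step 6, (2,4) at step 7); 13 moves as required.

(3,2), (2,2), (2,1), (1,1), (1,2), (1,3), (2,3), (2,4), (3,4), (4,4), (4,5), (3,5), (2,5), (1,5)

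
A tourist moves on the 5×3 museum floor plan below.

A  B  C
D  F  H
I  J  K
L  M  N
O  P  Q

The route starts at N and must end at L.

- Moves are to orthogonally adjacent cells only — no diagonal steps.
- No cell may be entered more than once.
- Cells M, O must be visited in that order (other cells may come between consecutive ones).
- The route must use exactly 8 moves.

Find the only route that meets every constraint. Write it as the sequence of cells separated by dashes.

N - K - H - F - J - M - P - O - L

The waypoints must appear in the order M, O, with no cell reused.
Route from N: up 2 to H, left 1 to F, down 3 to P, left 1 to O, up 1 to L — 8 moves in all.
Check: order respected (M at step 5, O at step 7); 8 moves as required.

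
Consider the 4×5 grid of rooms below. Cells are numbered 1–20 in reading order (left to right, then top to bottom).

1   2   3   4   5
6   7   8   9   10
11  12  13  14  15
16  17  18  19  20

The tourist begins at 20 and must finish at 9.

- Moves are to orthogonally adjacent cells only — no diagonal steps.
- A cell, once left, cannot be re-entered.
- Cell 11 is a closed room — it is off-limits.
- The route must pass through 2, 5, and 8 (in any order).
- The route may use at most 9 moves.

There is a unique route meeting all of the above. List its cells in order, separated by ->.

The 9-move cap with required stops at 2, 5, 8 leaves no slack for detours.
Route from 20: up 3 to 5, left 3 to 2, down 1 to 7, right 2 to 9 — 9 moves in all.
Check: all required cells visited; 9 ≤ 9 moves.

20 -> 15 -> 10 -> 5 -> 4 -> 3 -> 2 -> 7 -> 8 -> 9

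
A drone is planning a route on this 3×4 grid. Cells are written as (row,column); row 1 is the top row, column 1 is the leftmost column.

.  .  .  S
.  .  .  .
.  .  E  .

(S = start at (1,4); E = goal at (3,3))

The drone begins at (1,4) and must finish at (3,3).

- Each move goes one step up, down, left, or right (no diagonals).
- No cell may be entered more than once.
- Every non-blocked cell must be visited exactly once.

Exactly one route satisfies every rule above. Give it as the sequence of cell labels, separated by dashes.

Need to visit all 12 open cells exactly once, starting at (1,4) and ending at (3,3).
Cell (3,1) has only two open neighbours ((2,1) and (3,2)), so the path must pass straight through it: one of those is the cell it's entered from and the other is where it exits.
Route from (1,4): 3× left (reaching (1,1)), 2× down (reaching (3,1)), right to (3,2), up to (2,2), 2× right (reaching (2,4)), down to (3,4), left to (3,3) — 11 moves in all.
Check: all 12 open cells covered.

(1,4) - (1,3) - (1,2) - (1,1) - (2,1) - (3,1) - (3,2) - (2,2) - (2,3) - (2,4) - (3,4) - (3,3)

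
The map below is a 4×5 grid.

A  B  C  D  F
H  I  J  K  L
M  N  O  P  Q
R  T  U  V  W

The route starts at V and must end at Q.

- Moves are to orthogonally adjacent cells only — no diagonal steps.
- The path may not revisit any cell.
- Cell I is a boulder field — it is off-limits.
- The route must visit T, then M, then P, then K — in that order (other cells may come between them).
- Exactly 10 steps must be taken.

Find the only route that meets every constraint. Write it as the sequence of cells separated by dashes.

The waypoints must appear in the order T, M, P, K, with no cell reused.
Route from V: 3× left (reaching R), up to M, 3× right (reaching P), up to K, right to L, down to Q — 10 moves in all.
Check: order respected (T at step 2, M at step 4, P at step 7, K at step 8); 10 moves as required.

V - U - T - R - M - N - O - P - K - L - Q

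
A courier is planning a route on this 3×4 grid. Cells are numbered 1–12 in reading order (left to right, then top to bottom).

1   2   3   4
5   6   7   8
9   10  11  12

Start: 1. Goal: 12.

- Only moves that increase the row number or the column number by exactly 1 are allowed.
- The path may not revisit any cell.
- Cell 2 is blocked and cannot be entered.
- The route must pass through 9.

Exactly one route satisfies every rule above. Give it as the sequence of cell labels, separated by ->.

1 -> 5 -> 9 -> 10 -> 11 -> 12

Moves only go right or down, so the column and row indices never decrease.
Route from 1: 2× down (reaching 9), 3× right (reaching 12) — 5 moves in all.
Check: all required cells visited.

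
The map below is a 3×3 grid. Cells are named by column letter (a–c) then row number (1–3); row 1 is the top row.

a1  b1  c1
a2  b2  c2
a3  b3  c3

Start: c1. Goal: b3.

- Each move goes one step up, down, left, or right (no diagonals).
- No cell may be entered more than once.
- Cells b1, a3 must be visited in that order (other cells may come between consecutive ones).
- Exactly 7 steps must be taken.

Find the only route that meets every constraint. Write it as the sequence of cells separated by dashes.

c1 - c2 - b2 - b1 - a1 - a2 - a3 - b3

The waypoints must appear in the order b1, a3, with no cell reused.
Route from c1: down 1 to c2, left 1 to b2, up 1 to b1, left 1 to a1, down 2 to a3, right 1 to b3 — 7 moves in all.
Check: order respected (b1 at step 3, a3 at step 6); 7 moves as required.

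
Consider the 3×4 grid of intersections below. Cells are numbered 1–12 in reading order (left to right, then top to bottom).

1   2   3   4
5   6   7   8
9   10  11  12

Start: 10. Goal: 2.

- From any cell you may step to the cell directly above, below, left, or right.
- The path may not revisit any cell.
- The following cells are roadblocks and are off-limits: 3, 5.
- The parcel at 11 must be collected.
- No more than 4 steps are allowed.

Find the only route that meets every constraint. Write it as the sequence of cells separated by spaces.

10 11 7 6 2

The 4-move cap with required stops at 11 leaves no slack for detours.
Route from 10: right 1 to 11, up 1 to 7, left 1 to 6, up 1 to 2 — 4 moves in all.
Check: all required cells visited; 4 ≤ 4 moves.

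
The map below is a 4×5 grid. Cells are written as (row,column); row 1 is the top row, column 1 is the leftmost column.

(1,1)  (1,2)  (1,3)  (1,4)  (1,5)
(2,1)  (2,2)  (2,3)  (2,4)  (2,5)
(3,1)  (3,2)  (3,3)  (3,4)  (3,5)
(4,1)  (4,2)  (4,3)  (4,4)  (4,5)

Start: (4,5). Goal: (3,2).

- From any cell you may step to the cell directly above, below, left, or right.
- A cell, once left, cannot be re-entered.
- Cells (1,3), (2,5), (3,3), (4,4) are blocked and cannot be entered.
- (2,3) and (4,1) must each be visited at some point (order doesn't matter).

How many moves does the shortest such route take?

Any route passes through (2,3) and (4,1) in some order between (4,5) and (3,2). Summing Manhattan distances along each leg and taking the cheapest ordering ((4,5) → (4,1) → (2,3) → (3,2)) gives a lower bound of 4 + 4 + 2 = 10 moves.
A route of 10 moves achieves this: (4,5) → (3,5) → (3,4) → (2,4) → (2,3) → (2,2) → (2,1) → (3,1) → (4,1) → (4,2) → (3,2).
Since 10 matches the lower bound, it is optimal.

10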